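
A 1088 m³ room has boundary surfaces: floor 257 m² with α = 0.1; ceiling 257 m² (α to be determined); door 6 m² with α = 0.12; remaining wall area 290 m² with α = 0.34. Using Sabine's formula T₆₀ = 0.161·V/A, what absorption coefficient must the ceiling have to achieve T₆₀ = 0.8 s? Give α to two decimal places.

0.37

From T₆₀ = 0.161·V/A, the target T₆₀ = 0.8 s needs A = 0.161·1088/0.8 = 218.96 m².
Absorption from the other surfaces = 257·0.1 + 6·0.12 + 290·0.34 = 125.02 m², so the ceiling must supply 93.94 m² over 257 m².
α = 93.94/257 = 0.366.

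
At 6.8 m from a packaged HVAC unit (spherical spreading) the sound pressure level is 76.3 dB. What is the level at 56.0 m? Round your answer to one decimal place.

Spherical spreading from a point source gives a 20·log₁₀(r₂/r₁) drop.
L₂ = 76.3 − 20·log₁₀(56.0/6.8) = 76.3 − 18.314 = 57.99 dB.

58.0 dB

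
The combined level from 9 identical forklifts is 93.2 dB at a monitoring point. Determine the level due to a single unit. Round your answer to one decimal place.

83.7 dB

Dividing the total intensity by 9 lowers the level by 10·log₁₀ 9 = 9.542 dB: L₁ = 93.2 − 9.542.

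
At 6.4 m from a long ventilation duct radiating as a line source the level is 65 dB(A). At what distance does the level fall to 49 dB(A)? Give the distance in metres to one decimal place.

254.8 m

The 16.0 dB drop corresponds to a distance ratio of 10^(16.0/10) for a line source.
r₂ = 6.4·10^((65−49)/10) = 6.4·10^(16.0/10) = 254.79 m.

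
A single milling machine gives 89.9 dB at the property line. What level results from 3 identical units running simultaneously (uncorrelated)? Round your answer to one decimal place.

94.7 dB

With 3 equal, uncorrelated contributions the intensity is 3× that of one unit, giving a rise of 10·log₁₀ 3.
L_total = 89.9 + 10·log₁₀(3) = 89.9 + 4.771 = 94.67 dB.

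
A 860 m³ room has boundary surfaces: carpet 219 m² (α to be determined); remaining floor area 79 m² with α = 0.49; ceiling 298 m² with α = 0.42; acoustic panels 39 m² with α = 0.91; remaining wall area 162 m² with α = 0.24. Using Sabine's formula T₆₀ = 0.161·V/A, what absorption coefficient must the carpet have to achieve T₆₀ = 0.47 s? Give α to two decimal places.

From T₆₀ = 0.161·V/A, the target T₆₀ = 0.47 s needs A = 0.161·860/0.47 = 294.60 m².
Absorption from the other surfaces = 79·0.49 + 298·0.42 + 39·0.91 + 162·0.24 = 238.24 m², so the carpet must supply 56.36 m² over 219 m².
α = 56.36/219 = 0.257.

0.26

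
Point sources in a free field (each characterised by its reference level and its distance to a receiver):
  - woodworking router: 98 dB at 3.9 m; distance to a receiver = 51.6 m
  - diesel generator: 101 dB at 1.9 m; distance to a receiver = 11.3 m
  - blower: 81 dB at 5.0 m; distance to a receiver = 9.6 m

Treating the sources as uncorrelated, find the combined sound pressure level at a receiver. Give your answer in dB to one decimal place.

86.3 dB

Apply inverse-square spreading to bring every level to the receiver, then sum 10^(L/10).
woodworking router: 98 − 20·log₁₀(51.6/3.9) = 98 − 22.43 = 75.57 dB.
diesel generator: 101 − 20·log₁₀(11.3/1.9) = 101 − 15.49 = 85.51 dB.
blower: 81 − 20·log₁₀(9.6/5.0) = 81 − 5.67 = 75.33 dB.
Σ 10^(L/10) = 4.261e+08 → L_total = 10·log₁₀(4.261e+08) = 86.30 dB.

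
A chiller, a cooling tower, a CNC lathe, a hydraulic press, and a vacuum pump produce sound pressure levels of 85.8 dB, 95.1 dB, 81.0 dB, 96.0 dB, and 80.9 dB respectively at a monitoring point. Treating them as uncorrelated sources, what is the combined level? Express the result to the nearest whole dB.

99 dB

Incoherent sources combine by intensity addition: L_total = 10·log₁₀(Σ 10^(L_i/10)).
Σ 10^(L/10) = 10^(85.8/10) + 10^(95.1/10) + 10^(81.0/10) + 10^(96.0/10) + 10^(80.9/10) = 7.846e+09.
L_total = 10·log₁₀(7.846e+09) = 98.95 dB.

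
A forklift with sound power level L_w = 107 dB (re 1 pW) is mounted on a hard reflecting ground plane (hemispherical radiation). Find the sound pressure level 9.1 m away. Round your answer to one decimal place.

The power spreads over a hemisphere of area 2π·r², so L_p = L_w − 10·log₁₀(2π·r²).
2π·r² = 520.3 m², 10·log₁₀ of that is 27.163 dB.
L_p = 107 − 27.163 = 79.84 dB.

79.8 dB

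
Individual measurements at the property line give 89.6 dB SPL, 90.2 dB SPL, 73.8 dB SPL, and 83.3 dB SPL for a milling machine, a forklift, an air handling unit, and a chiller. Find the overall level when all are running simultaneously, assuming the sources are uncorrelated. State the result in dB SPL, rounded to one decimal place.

93.4 dB SPL

Incoherent sources combine by intensity addition: L_total = 10·log₁₀(Σ 10^(L_i/10)).
Σ 10^(L/10) = 10^(89.6/10) + 10^(90.2/10) + 10^(73.8/10) + 10^(83.3/10) = 2.197e+09.
L_total = 10·log₁₀(2.197e+09) = 93.42 dB SPL.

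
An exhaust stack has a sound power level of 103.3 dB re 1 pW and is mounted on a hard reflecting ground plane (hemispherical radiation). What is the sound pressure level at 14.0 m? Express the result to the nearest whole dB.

72 dB

The power spreads over a hemisphere of area 2π·r², so L_p = L_w − 10·log₁₀(2π·r²).
2π·r² = 1232 m², 10·log₁₀ of that is 30.904 dB.
L_p = 103.3 − 30.904 = 72.40 dB.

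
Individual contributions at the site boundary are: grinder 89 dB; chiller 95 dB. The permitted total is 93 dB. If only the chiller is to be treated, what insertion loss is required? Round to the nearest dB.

4 dB

Fixed contribution from the other source: Σ 10^(L/10) = 10^(89/10) = 7.943e+08 (89.00 dB).
The limit corresponds to 10^(93/10) = 1.995e+09; subtracting the fixed part leaves 1.201e+09 for the chiller, i.e. 90.80 dB.
Required insertion loss = 95 − 90.80 = 4.20 dB.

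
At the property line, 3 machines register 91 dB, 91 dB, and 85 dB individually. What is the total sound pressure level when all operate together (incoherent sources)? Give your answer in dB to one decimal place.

Incoherent sources combine by intensity addition: L_total = 10·log₁₀(Σ 10^(L_i/10)).
Σ 10^(L/10) = 10^(91/10) + 10^(91/10) + 10^(85/10) = 2.834e+09.
L_total = 10·log₁₀(2.834e+09) = 94.52 dB.

94.5 dB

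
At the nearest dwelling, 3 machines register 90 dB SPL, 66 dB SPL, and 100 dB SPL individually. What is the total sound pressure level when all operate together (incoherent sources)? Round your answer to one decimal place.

100.4 dB SPL

For uncorrelated sources the intensities add, so convert each level to linear form, sum, and take 10·log₁₀ of the total.
Σ 10^(L/10) = 10^(90/10) + 10^(66/10) + 10^(100/10) = 1.100e+10.
L_total = 10·log₁₀(1.100e+10) = 100.42 dB SPL.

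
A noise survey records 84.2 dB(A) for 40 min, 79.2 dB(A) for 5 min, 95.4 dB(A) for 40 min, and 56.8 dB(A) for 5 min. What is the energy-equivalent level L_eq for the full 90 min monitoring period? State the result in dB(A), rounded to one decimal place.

92.2 dB(A)

L_eq = 10·log₁₀[(1/T)·Σ tᵢ·10^(Lᵢ/10)] with T = 90 min.
Σ tᵢ·10^(Lᵢ/10) = 40·10^(84.2/10) + 5·10^(79.2/10) + 40·10^(95.4/10) + 5·10^(56.8/10) = 1.496e+11.
L_eq = 10·log₁₀(1.496e+11/90) = 92.21 dB(A).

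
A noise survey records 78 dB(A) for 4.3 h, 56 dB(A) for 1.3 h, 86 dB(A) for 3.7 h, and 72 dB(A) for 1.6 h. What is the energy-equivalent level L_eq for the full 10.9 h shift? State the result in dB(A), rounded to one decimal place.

The energy average is taken in the linear domain: L_eq = 10·log₁₀[(Σ tᵢ·10^(Lᵢ/10))/T], T = 10.9 h.
Σ tᵢ·10^(Lᵢ/10) = 4.3·10^(78/10) + 1.3·10^(56/10) + 3.7·10^(86/10) + 1.6·10^(72/10) = 1.770e+09.
L_eq = 10·log₁₀(1.770e+09/10.9) = 82.11 dB(A).

82.1 dB(A)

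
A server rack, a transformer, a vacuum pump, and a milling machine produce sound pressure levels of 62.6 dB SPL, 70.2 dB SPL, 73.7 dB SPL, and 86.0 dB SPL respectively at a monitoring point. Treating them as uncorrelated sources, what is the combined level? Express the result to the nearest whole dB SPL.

For uncorrelated sources the intensities add, so convert each level to linear form, sum, and take 10·log₁₀ of the total.
Σ 10^(L/10) = 10^(62.6/10) + 10^(70.2/10) + 10^(73.7/10) + 10^(86.0/10) = 4.338e+08.
L_total = 10·log₁₀(4.338e+08) = 86.37 dB SPL.

86 dB SPL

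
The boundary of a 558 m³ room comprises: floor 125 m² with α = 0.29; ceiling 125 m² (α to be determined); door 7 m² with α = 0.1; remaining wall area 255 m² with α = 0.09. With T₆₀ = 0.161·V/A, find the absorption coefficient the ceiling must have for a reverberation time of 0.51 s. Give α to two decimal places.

0.93

From T₆₀ = 0.161·V/A, the target T₆₀ = 0.51 s needs A = 0.161·558/0.51 = 176.15 m².
Absorption from the other surfaces = 125·0.29 + 7·0.1 + 255·0.09 = 59.90 m², so the ceiling must supply 116.25 m² over 125 m².
α = 116.25/125 = 0.930.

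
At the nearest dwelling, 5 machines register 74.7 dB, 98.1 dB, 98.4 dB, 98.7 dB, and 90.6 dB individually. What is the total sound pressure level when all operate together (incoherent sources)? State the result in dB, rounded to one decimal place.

103.4 dB

Incoherent sources combine by intensity addition: L_total = 10·log₁₀(Σ 10^(L_i/10)).
Σ 10^(L/10) = 10^(74.7/10) + 10^(98.1/10) + 10^(98.4/10) + 10^(98.7/10) + 10^(90.6/10) = 2.197e+10.
L_total = 10·log₁₀(2.197e+10) = 103.42 dB.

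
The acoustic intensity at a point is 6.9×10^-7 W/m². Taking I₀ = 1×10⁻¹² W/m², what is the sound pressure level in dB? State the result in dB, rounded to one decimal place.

L = 10·log₁₀(I/I₀) = 10·log₁₀(6.9×10^-7/10⁻¹²) = 10·log₁₀(6.9×10^5).
L = 10·(0.8388 + 5) = 58.39 dB.

58.4 dB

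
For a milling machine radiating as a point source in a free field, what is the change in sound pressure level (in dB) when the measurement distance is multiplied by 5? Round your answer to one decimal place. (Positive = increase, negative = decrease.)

A point source loses 6 dB per doubling of distance; generally ΔL = −20·log₁₀(r₂/r₁).
ΔL = −20·log₁₀(5) = -13.98 dB.

-14.0 dB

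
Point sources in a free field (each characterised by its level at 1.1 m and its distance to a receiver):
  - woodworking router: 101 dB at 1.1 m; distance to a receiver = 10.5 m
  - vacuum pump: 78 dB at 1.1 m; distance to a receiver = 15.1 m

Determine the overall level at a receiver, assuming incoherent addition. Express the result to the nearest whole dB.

81 dB

First find each source's level at the receiver (point-source: −20·log₁₀(r/r_ref)), then combine on an intensity basis.
woodworking router: 101 − 20·log₁₀(10.5/1.1) = 101 − 19.60 = 81.40 dB.
vacuum pump: 78 − 20·log₁₀(15.1/1.1) = 78 − 22.75 = 55.25 dB.
Σ 10^(L/10) = 1.385e+08 → L_total = 10·log₁₀(1.385e+08) = 81.41 dB.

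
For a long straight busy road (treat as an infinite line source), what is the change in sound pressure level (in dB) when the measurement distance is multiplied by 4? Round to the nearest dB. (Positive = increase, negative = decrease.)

With cylindrical spreading the level changes by −10·log₁₀(r₂/r₁).
ΔL = −10·log₁₀(4) = -6.02 dB.

-6 dB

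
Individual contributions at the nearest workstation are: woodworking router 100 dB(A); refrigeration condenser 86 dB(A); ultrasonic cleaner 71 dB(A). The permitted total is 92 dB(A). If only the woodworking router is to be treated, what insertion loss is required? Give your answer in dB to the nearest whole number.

9 dB

Fixed contribution from the other sources: Σ 10^(L/10) = 10^(86/10) + 10^(71/10) = 4.107e+08 (86.14 dB(A)).
To meet 92 dB(A) overall, the treated woodworking router may contribute at most 10^(92/10) − 4.107e+08 = 1.174e+09, i.e. 90.70 dB(A).
So the woodworking router must be reduced from 100 to 90.70 dB(A): IL = 9.30 dB.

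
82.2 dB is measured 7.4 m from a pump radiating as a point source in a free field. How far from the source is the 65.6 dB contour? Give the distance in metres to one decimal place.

The 16.6 dB drop corresponds to a distance ratio of 10^(16.6/20) for a point source.
r₂ = 7.4·10^((82.2−65.6)/20) = 7.4·10^(16.6/20) = 50.03 m.

50.0 m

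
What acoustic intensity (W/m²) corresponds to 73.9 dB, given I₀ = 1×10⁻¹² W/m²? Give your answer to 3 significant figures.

I = I₀·10^(L/10) = 10⁻¹² × 10^(73.9/10) = 10^(-4.610).

2.45e-05 W/m²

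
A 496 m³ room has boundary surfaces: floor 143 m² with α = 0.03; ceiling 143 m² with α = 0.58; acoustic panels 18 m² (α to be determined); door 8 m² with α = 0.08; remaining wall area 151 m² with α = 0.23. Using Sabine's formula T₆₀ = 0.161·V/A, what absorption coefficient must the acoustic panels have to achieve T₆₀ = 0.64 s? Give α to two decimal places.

From T₆₀ = 0.161·V/A, the target T₆₀ = 0.64 s needs A = 0.161·496/0.64 = 124.78 m².
Absorption from the other surfaces = 143·0.03 + 143·0.58 + 8·0.08 + 151·0.23 = 122.60 m², so the acoustic panels must supply 2.17 m² over 18 m².
α = 2.17/18 = 0.121.

0.12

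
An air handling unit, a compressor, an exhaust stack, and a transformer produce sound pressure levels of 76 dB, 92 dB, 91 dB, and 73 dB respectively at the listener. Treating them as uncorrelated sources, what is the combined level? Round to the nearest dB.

95 dB

For uncorrelated sources the intensities add, so convert each level to linear form, sum, and take 10·log₁₀ of the total.
Σ 10^(L/10) = 10^(76/10) + 10^(92/10) + 10^(91/10) + 10^(73/10) = 2.904e+09.
L_total = 10·log₁₀(2.904e+09) = 94.63 dB.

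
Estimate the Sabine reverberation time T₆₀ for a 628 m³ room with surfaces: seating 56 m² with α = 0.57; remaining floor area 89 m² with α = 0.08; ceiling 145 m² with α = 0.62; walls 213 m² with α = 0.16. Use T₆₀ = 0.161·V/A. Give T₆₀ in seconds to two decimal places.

A = Σ Sᵢαᵢ = 56·0.57 + 89·0.08 + 145·0.62 + 213·0.16 = 163.02 m².
T₆₀ = 0.161·V/A = 0.161·628/163.02 = 0.620 s.

0.62 s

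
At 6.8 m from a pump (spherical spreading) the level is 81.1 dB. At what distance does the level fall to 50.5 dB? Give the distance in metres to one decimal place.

230.4 m

Point-source spreading drops the level by 20·log₁₀(r₂/r₁); inverting, r₂/r₁ = 10^(ΔL/20).
r₂ = 6.8·10^((81.1−50.5)/20) = 6.8·10^(30.6/20) = 230.41 m.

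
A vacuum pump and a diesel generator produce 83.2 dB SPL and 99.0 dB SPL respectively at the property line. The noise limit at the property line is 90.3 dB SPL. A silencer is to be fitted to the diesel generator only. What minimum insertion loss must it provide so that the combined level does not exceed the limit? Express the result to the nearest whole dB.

Fixed contribution from the other source: Σ 10^(L/10) = 10^(83.2/10) = 2.089e+08 (83.20 dB SPL).
The limit corresponds to 10^(90.3/10) = 1.072e+09; subtracting the fixed part leaves 8.626e+08 for the diesel generator, i.e. 89.36 dB SPL.
So the diesel generator must be reduced from 99.0 to 89.36 dB SPL: IL = 9.64 dB.

10 dB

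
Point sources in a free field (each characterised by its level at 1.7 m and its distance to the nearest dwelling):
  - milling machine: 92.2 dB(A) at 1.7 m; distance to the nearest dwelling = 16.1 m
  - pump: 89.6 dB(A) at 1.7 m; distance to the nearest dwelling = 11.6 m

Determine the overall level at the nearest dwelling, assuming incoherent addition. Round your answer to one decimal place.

Propagate each source to the receiver with L = L_ref − 20·log₁₀(r/r_ref), then add intensities.
milling machine: 92.2 − 20·log₁₀(16.1/1.7) = 92.2 − 19.53 = 72.67 dB(A).
pump: 89.6 − 20·log₁₀(11.6/1.7) = 89.6 − 16.68 = 72.92 dB(A).
Σ 10^(L/10) = 3.809e+07 → L_total = 10·log₁₀(3.809e+07) = 75.81 dB(A).

75.8 dB(A)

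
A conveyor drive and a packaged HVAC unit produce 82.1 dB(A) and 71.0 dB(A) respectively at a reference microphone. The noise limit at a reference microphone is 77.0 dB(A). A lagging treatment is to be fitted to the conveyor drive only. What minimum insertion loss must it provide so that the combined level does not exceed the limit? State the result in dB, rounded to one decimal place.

Everything except the conveyor drive sums to 10^(71.0/10) = 1.259e+07 in linear terms, 71.00 dB(A).
To meet 77.0 dB(A) overall, the treated conveyor drive may contribute at most 10^(77.0/10) − 1.259e+07 = 3.753e+07, i.e. 75.74 dB(A).
Required insertion loss = 82.1 − 75.74 = 6.36 dB.

6.4 dB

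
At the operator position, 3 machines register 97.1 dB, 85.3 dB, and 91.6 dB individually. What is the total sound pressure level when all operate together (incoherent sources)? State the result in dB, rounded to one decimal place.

98.4 dB

For uncorrelated sources the intensities add, so convert each level to linear form, sum, and take 10·log₁₀ of the total.
Σ 10^(L/10) = 10^(97.1/10) + 10^(85.3/10) + 10^(91.6/10) = 6.913e+09.
L_total = 10·log₁₀(6.913e+09) = 98.40 dB.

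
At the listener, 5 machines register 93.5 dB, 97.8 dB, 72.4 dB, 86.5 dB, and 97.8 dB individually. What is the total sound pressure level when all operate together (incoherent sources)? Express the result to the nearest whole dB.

For uncorrelated sources the intensities add, so convert each level to linear form, sum, and take 10·log₁₀ of the total.
Σ 10^(L/10) = 10^(93.5/10) + 10^(97.8/10) + 10^(72.4/10) + 10^(86.5/10) + 10^(97.8/10) = 1.475e+10.
L_total = 10·log₁₀(1.475e+10) = 101.69 dB.

102 dB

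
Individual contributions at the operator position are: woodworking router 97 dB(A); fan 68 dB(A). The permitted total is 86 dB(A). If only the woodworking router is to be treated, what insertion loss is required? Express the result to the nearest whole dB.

11 dB

The untreated sources together contribute 10^(68/10) = 6.310e+06, i.e. 68.00 dB(A).
The limit corresponds to 10^(86/10) = 3.981e+08; subtracting the fixed part leaves 3.918e+08 for the woodworking router, i.e. 85.93 dB(A).
So the woodworking router must be reduced from 97 to 85.93 dB(A): IL = 11.07 dB.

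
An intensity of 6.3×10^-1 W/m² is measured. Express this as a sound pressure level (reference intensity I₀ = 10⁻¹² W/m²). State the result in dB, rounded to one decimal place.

Dividing by I₀ shifts the exponent by 12: I/I₀ = 6.3×10^11.
L = 10·(0.7993 + 11) = 117.99 dB.

118.0 dB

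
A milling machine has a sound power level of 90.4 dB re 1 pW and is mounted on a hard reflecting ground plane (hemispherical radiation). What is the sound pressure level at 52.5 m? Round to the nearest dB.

Free-field hemispherical radiation: L_p = L_w − 10·log₁₀(2π·r²), r = 52.5 m.
2π·r² = 1.732e+04 m², 10·log₁₀ of that is 42.385 dB.
L_p = 90.4 − 42.385 = 48.02 dB.

48 dB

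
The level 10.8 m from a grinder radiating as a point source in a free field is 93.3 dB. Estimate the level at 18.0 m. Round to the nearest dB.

Spherical spreading from a point source gives a 20·log₁₀(r₂/r₁) drop.
L₂ = 93.3 − 20·log₁₀(18.0/10.8) = 93.3 − 4.437 = 88.86 dB.

89 dB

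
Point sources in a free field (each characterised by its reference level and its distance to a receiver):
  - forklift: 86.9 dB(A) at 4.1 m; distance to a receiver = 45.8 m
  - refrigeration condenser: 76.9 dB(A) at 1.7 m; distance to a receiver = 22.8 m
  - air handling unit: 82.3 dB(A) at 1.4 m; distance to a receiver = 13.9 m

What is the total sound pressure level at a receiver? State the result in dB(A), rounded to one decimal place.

Apply inverse-square spreading to bring every level to the receiver, then sum 10^(L/10).
forklift: 86.9 − 20·log₁₀(45.8/4.1) = 86.9 − 20.96 = 65.94 dB(A).
refrigeration condenser: 76.9 − 20·log₁₀(22.8/1.7) = 76.9 − 22.55 = 54.35 dB(A).
air handling unit: 82.3 − 20·log₁₀(13.9/1.4) = 82.3 − 19.94 = 62.36 dB(A).
Σ 10^(L/10) = 5.920e+06 → L_total = 10·log₁₀(5.920e+06) = 67.72 dB(A).

67.7 dB(A)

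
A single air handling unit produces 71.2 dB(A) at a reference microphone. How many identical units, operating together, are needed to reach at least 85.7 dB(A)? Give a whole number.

N identical sources give L₁ + 10·log₁₀ N, so require 10·log₁₀ N ≥ 85.7 − 71.2 = 14.5 dB.
N ≥ 10^(14.5/10) = 28.184, so N = 29.

29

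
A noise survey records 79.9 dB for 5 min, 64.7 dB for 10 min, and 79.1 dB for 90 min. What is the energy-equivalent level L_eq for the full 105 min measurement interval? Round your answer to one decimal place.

78.7 dB

Weight each interval's intensity by its duration and average over T = 105 min:
Σ tᵢ·10^(Lᵢ/10) = 5·10^(79.9/10) + 10·10^(64.7/10) + 90·10^(79.1/10) = 7.834e+09.
L_eq = 10·log₁₀(7.834e+09/105) = 78.73 dB.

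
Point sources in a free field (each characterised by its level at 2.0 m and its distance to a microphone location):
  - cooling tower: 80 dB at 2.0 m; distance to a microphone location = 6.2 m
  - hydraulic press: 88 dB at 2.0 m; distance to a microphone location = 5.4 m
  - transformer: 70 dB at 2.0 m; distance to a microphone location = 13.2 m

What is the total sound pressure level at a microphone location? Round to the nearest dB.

80 dB

First find each source's level at the receiver (point-source: −20·log₁₀(r/r_ref)), then combine on an intensity basis.
cooling tower: 80 − 20·log₁₀(6.2/2.0) = 80 − 9.83 = 70.17 dB.
hydraulic press: 88 − 20·log₁₀(5.4/2.0) = 88 − 8.63 = 79.37 dB.
transformer: 70 − 20·log₁₀(13.2/2.0) = 70 − 16.39 = 53.61 dB.
Σ 10^(L/10) = 9.719e+07 → L_total = 10·log₁₀(9.719e+07) = 79.88 dB.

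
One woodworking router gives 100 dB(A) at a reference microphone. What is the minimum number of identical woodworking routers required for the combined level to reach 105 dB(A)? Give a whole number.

4

N identical sources give L₁ + 10·log₁₀ N, so require 10·log₁₀ N ≥ 105 − 100 = 5.0 dB.
N ≥ 10^(5.0/10) = 3.162, so N = 4.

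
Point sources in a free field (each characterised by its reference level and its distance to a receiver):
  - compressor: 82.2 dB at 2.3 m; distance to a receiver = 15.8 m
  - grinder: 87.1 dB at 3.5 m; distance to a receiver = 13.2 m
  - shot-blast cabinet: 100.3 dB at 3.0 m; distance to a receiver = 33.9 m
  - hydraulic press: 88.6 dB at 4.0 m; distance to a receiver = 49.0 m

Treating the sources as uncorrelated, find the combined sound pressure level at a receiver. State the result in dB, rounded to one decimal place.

First find each source's level at the receiver (point-source: −20·log₁₀(r/r_ref)), then combine on an intensity basis.
compressor: 82.2 − 20·log₁₀(15.8/2.3) = 82.2 − 16.74 = 65.46 dB.
grinder: 87.1 − 20·log₁₀(13.2/3.5) = 87.1 − 11.53 = 75.57 dB.
shot-blast cabinet: 100.3 − 20·log₁₀(33.9/3.0) = 100.3 − 21.06 = 79.24 dB.
hydraulic press: 88.6 − 20·log₁₀(49.0/4.0) = 88.6 − 21.76 = 66.84 dB.
Σ 10^(L/10) = 1.283e+08 → L_total = 10·log₁₀(1.283e+08) = 81.08 dB.

81.1 dB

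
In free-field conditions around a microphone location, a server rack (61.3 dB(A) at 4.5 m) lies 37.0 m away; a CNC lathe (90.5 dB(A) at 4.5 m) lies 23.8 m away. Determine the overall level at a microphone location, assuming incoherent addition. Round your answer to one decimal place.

Apply inverse-square spreading to bring every level to the receiver, then sum 10^(L/10).
server rack: 61.3 − 20·log₁₀(37.0/4.5) = 61.3 − 18.30 = 43.00 dB(A).
CNC lathe: 90.5 − 20·log₁₀(23.8/4.5) = 90.5 − 14.47 = 76.03 dB(A).
Σ 10^(L/10) = 4.013e+07 → L_total = 10·log₁₀(4.013e+07) = 76.03 dB(A).

76.0 dB(A)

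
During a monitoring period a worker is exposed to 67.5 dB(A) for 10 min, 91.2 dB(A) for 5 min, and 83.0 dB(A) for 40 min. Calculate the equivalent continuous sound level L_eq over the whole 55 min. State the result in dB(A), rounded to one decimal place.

84.2 dB(A)

The energy average is taken in the linear domain: L_eq = 10·log₁₀[(Σ tᵢ·10^(Lᵢ/10))/T], T = 55 min.
Σ tᵢ·10^(Lᵢ/10) = 10·10^(67.5/10) + 5·10^(91.2/10) + 40·10^(83.0/10) = 1.463e+10.
L_eq = 10·log₁₀(1.463e+10/55) = 84.25 dB(A).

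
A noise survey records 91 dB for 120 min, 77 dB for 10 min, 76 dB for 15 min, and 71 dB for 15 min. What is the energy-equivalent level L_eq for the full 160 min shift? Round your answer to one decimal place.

89.8 dB

Weight each interval's intensity by its duration and average over T = 160 min:
Σ tᵢ·10^(Lᵢ/10) = 120·10^(91/10) + 10·10^(77/10) + 15·10^(76/10) + 15·10^(71/10) = 1.524e+11.
L_eq = 10·log₁₀(1.524e+11/160) = 89.79 dB.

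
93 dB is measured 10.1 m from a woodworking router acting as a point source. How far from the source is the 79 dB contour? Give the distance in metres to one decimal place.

50.6 m

Point-source spreading drops the level by 20·log₁₀(r₂/r₁); inverting, r₂/r₁ = 10^(ΔL/20).
r₂ = 10.1·10^((93−79)/20) = 10.1·10^(14.0/20) = 50.62 m.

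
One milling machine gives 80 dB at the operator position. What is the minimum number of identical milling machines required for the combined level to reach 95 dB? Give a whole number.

Need L₁ + 10·log₁₀ N ≥ 95, i.e. log₁₀ N ≥ 1.50.
N ≥ 10^(15.0/10) = 31.623, so N = 32.

32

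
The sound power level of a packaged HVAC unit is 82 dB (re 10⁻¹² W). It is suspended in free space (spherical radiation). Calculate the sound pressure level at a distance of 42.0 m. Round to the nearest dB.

39 dB

The power spreads over a sphere of area 4π·r², so L_p = L_w − 10·log₁₀(4π·r²).
4π·r² = 2.217e+04 m², 10·log₁₀ of that is 43.457 dB.
L_p = 82 − 43.457 = 38.54 dB.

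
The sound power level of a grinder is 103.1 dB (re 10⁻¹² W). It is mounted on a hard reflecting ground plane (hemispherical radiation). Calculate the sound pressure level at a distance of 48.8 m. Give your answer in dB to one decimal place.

61.3 dB

Free-field hemispherical radiation: L_p = L_w − 10·log₁₀(2π·r²), r = 48.8 m.
2π·r² = 1.496e+04 m², 10·log₁₀ of that is 41.750 dB.
L_p = 103.1 − 41.750 = 61.35 dB.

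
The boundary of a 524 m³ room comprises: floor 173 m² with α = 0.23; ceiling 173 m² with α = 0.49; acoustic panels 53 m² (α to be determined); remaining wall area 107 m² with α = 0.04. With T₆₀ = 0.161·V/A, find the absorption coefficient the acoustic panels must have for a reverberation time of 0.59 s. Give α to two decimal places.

0.27

A = 0.161·V/T₆₀ = 0.161·524/0.59 = 142.99 m² sabins.
Absorption from the other surfaces = 173·0.23 + 173·0.49 + 107·0.04 = 128.84 m², so the acoustic panels must supply 14.15 m² over 53 m².
α = 14.15/53 = 0.267.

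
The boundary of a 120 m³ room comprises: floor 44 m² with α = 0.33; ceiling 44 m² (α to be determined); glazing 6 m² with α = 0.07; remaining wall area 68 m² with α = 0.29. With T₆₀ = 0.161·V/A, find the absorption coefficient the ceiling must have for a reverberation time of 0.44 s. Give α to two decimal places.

0.21

A = 0.161·V/T₆₀ = 0.161·120/0.44 = 43.91 m² sabins.
Absorption from the other surfaces = 44·0.33 + 6·0.07 + 68·0.29 = 34.66 m², so the ceiling must supply 9.25 m² over 44 m².
α = 9.25/44 = 0.210.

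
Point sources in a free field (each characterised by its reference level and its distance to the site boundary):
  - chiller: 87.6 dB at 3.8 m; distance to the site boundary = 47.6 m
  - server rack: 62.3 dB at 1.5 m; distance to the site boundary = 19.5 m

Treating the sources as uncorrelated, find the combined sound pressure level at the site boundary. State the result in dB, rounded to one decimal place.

65.7 dB

First find each source's level at the receiver (point-source: −20·log₁₀(r/r_ref)), then combine on an intensity basis.
chiller: 87.6 − 20·log₁₀(47.6/3.8) = 87.6 − 21.96 = 65.64 dB.
server rack: 62.3 − 20·log₁₀(19.5/1.5) = 62.3 − 22.28 = 40.02 dB.
Σ 10^(L/10) = 3.677e+06 → L_total = 10·log₁₀(3.677e+06) = 65.66 dB.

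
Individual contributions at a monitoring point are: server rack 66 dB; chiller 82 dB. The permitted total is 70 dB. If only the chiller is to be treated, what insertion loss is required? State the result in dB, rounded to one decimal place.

Everything except the chiller sums to 10^(66/10) = 3.981e+06 in linear terms, 66.00 dB.
To meet 70 dB overall, the treated chiller may contribute at most 10^(70/10) − 3.981e+06 = 6.019e+06, i.e. 67.80 dB.
So the chiller must be reduced from 82 to 67.80 dB: IL = 14.20 dB.

14.2 dB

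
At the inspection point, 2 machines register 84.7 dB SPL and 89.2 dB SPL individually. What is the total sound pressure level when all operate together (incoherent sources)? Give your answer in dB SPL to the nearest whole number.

91 dB SPL

Incoherent sources combine by intensity addition: L_total = 10·log₁₀(Σ 10^(L_i/10)).
Σ 10^(L/10) = 10^(84.7/10) + 10^(89.2/10) = 1.127e+09.
L_total = 10·log₁₀(1.127e+09) = 90.52 dB SPL.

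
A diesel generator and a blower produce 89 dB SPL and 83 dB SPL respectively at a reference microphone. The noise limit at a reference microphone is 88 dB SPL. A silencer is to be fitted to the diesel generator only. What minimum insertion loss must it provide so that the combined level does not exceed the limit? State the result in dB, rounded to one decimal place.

2.7 dB

The untreated sources together contribute 10^(83/10) = 1.995e+08, i.e. 83.00 dB SPL.
To meet 88 dB SPL overall, the treated diesel generator may contribute at most 10^(88/10) − 1.995e+08 = 4.314e+08, i.e. 86.35 dB SPL.
So the diesel generator must be reduced from 89 to 86.35 dB SPL: IL = 2.65 dB.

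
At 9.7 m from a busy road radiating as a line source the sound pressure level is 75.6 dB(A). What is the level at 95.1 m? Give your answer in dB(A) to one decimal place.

Line-source attenuation: ΔL = 10·log₁₀(r₂/r₁) = 10·log₁₀(95.1/9.7) = 9.914 dB.
L₂ = 75.6 − 10·log₁₀(95.1/9.7) = 75.6 − 9.914 = 65.69 dB(A).

65.7 dB(A)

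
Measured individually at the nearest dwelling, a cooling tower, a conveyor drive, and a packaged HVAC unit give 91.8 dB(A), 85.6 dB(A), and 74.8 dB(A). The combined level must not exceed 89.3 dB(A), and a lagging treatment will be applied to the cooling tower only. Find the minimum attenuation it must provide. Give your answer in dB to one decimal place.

5.2 dB

The untreated sources together contribute 10^(85.6/10) + 10^(74.8/10) = 3.933e+08, i.e. 85.95 dB(A).
The limit corresponds to 10^(89.3/10) = 8.511e+08; subtracting the fixed part leaves 4.579e+08 for the cooling tower, i.e. 86.61 dB(A).
Required insertion loss = 91.8 − 86.61 = 5.19 dB.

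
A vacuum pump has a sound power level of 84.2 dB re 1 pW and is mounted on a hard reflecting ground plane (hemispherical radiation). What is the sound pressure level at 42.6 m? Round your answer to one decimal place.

43.6 dB

The power spreads over a hemisphere of area 2π·r², so L_p = L_w − 10·log₁₀(2π·r²).
2π·r² = 1.14e+04 m², 10·log₁₀ of that is 40.570 dB.
L_p = 84.2 − 40.570 = 43.63 dB.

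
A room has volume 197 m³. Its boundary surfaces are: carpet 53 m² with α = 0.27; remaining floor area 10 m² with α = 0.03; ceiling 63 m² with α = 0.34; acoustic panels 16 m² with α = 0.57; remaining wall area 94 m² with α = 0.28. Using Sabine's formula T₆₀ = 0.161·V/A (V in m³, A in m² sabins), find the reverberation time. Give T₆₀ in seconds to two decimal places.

0.44 s

Total absorption A = 53·0.27 + 10·0.03 + 63·0.34 + 16·0.57 + 94·0.28 = 71.47 m² sabins.
T₆₀ = 0.161 × 197 / 71.47 = 0.444 s.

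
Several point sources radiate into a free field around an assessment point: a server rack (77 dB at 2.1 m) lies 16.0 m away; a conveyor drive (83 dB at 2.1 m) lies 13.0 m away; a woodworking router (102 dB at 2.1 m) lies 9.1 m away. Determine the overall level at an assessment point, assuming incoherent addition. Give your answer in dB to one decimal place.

89.3 dB

Propagate each source to the receiver with L = L_ref − 20·log₁₀(r/r_ref), then add intensities.
server rack: 77 − 20·log₁₀(16.0/2.1) = 77 − 17.64 = 59.36 dB.
conveyor drive: 83 − 20·log₁₀(13.0/2.1) = 83 − 15.83 = 67.17 dB.
woodworking router: 102 − 20·log₁₀(9.1/2.1) = 102 − 12.74 = 89.26 dB.
Σ 10^(L/10) = 8.501e+08 → L_total = 10·log₁₀(8.501e+08) = 89.29 dB.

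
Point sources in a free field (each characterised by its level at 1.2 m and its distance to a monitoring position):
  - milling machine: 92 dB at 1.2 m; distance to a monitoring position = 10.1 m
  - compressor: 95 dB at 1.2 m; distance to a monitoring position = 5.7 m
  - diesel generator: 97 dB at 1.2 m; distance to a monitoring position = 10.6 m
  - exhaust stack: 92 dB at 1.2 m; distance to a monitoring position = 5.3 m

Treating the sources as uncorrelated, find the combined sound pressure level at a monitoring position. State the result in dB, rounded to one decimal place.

84.9 dB

Apply inverse-square spreading to bring every level to the receiver, then sum 10^(L/10).
milling machine: 92 − 20·log₁₀(10.1/1.2) = 92 − 18.50 = 73.50 dB.
compressor: 95 − 20·log₁₀(5.7/1.2) = 95 − 13.53 = 81.47 dB.
diesel generator: 97 − 20·log₁₀(10.6/1.2) = 97 − 18.92 = 78.08 dB.
exhaust stack: 92 − 20·log₁₀(5.3/1.2) = 92 − 12.90 = 79.10 dB.
Σ 10^(L/10) = 3.080e+08 → L_total = 10·log₁₀(3.080e+08) = 84.89 dB.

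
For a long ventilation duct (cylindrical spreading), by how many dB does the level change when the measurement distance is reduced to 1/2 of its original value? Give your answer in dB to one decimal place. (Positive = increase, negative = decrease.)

Line-source spreading: ΔL = −10·log₁₀(r₂/r₁).
ΔL = −10·log₁₀(0.5) = +3.01 dB.

+3.0 dB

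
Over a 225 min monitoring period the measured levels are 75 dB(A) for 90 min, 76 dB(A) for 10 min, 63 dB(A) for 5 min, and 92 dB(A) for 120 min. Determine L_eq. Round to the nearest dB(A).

L_eq = 10·log₁₀[(1/T)·Σ tᵢ·10^(Lᵢ/10)] with T = 225 min.
Σ tᵢ·10^(Lᵢ/10) = 90·10^(75/10) + 10·10^(76/10) + 5·10^(63/10) + 120·10^(92/10) = 1.934e+11.
L_eq = 10·log₁₀(1.934e+11/225) = 89.34 dB(A).

89 dB(A)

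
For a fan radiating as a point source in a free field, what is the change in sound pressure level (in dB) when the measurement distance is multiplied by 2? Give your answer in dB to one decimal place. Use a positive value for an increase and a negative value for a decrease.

-6.0 dB

A point source loses 6 dB per doubling of distance; generally ΔL = −20·log₁₀(r₂/r₁).
ΔL = −20·log₁₀(2) = -6.02 dB.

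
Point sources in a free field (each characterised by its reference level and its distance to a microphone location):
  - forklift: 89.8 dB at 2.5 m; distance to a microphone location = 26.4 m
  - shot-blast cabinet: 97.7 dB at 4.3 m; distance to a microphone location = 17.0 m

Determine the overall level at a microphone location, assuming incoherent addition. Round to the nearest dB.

86 dB

First find each source's level at the receiver (point-source: −20·log₁₀(r/r_ref)), then combine on an intensity basis.
forklift: 89.8 − 20·log₁₀(26.4/2.5) = 89.8 − 20.47 = 69.33 dB.
shot-blast cabinet: 97.7 − 20·log₁₀(17.0/4.3) = 97.7 − 11.94 = 85.76 dB.
Σ 10^(L/10) = 3.853e+08 → L_total = 10·log₁₀(3.853e+08) = 85.86 dB.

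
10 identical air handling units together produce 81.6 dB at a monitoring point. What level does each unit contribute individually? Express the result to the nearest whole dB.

Dividing the total intensity by 10 lowers the level by 10·log₁₀ 10 = 10.000 dB: L₁ = 81.6 − 10.000.

72 dB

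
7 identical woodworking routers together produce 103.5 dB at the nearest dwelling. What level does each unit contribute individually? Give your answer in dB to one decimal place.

95.0 dB

Dividing the total intensity by 7 lowers the level by 10·log₁₀ 7 = 8.451 dB: L₁ = 103.5 − 8.451.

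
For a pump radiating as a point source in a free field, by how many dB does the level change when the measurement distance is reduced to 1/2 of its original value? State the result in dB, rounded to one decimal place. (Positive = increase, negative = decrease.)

+6.0 dB

Point-source spreading: ΔL = −20·log₁₀(r₂/r₁).
ΔL = −20·log₁₀(0.5) = +6.02 dB.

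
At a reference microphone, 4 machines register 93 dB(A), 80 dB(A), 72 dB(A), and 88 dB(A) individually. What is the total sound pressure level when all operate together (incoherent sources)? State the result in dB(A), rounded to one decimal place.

Incoherent sources combine by intensity addition: L_total = 10·log₁₀(Σ 10^(L_i/10)).
Σ 10^(L/10) = 10^(93/10) + 10^(80/10) + 10^(72/10) + 10^(88/10) = 2.742e+09.
L_total = 10·log₁₀(2.742e+09) = 94.38 dB(A).

94.4 dB(A)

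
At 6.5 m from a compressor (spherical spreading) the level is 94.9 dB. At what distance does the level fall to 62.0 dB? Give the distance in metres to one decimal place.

The 32.9 dB drop corresponds to a distance ratio of 10^(32.9/20) for a point source.
r₂ = 6.5·10^((94.9−62.0)/20) = 6.5·10^(32.9/20) = 287.02 m.

287.0 m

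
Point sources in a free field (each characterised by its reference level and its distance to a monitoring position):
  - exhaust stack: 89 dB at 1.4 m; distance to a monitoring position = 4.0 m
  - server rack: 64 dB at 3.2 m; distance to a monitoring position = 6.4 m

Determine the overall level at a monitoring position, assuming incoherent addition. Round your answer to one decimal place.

Apply inverse-square spreading to bring every level to the receiver, then sum 10^(L/10).
exhaust stack: 89 − 20·log₁₀(4.0/1.4) = 89 − 9.12 = 79.88 dB.
server rack: 64 − 20·log₁₀(6.4/3.2) = 64 − 6.02 = 57.98 dB.
Σ 10^(L/10) = 9.793e+07 → L_total = 10·log₁₀(9.793e+07) = 79.91 dB.

79.9 dB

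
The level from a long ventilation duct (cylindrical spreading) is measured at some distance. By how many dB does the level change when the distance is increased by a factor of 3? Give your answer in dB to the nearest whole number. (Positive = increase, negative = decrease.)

-5 dB

With cylindrical spreading the level changes by −10·log₁₀(r₂/r₁).
ΔL = −10·log₁₀(3) = -4.77 dB.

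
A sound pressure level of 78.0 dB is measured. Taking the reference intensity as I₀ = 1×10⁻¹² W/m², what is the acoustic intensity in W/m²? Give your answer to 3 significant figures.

6.31e-05 W/m²

I/I₀ = 10^(78.0/10) = 6.31e+07, so I = 6.31e+07 × 10⁻¹² W/m².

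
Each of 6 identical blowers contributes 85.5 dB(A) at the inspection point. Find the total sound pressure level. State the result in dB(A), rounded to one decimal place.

93.3 dB(A)

L_total = L₁ + 10·log₁₀ N for N identical incoherent sources.
L_total = 85.5 + 10·log₁₀(6) = 85.5 + 7.782 = 93.28 dB(A).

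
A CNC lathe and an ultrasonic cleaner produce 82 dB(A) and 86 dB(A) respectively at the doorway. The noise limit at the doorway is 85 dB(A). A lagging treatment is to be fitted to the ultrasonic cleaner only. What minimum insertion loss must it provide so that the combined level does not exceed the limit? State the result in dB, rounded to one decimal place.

4.0 dB

The untreated sources together contribute 10^(82/10) = 1.585e+08, i.e. 82.00 dB(A).
The limit corresponds to 10^(85/10) = 3.162e+08; subtracting the fixed part leaves 1.577e+08 for the ultrasonic cleaner, i.e. 81.98 dB(A).
Required insertion loss = 86 − 81.98 = 4.02 dB.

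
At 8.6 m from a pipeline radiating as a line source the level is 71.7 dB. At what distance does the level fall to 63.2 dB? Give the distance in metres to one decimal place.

For a line source L₁ − L₂ = 10·log₁₀(r₂/r₁), so r₂ = r₁·10^((L₁−L₂)/10).
r₂ = 8.6·10^((71.7−63.2)/10) = 8.6·10^(8.5/10) = 60.88 m.

60.9 m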